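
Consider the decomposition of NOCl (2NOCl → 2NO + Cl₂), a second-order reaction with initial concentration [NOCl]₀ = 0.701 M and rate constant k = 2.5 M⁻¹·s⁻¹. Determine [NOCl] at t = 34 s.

0.01157 M

Step 1: For a second-order reaction: 1/[NOCl] = 1/[NOCl]₀ + kt
Step 2: 1/[NOCl] = 1/0.701 + 2.5 × 34
Step 3: 1/[NOCl] = 1.427 + 85 = 86.43
Step 4: [NOCl] = 1/86.43 = 0.01157 M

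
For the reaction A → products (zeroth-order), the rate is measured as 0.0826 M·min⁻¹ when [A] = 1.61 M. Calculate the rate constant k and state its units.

0.0826 M·min⁻¹

Step 1: For a zeroth-order reaction, rate = k (independent of concentration).
Step 2: k = rate = 0.0826 M·min⁻¹.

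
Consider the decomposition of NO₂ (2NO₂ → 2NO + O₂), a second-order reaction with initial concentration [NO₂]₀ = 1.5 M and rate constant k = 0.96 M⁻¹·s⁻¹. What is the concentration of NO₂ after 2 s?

0.3866 M

Step 1: For a second-order reaction: 1/[NO₂] = 1/[NO₂]₀ + kt
Step 2: 1/[NO₂] = 1/1.5 + 0.96 × 2
Step 3: 1/[NO₂] = 0.6667 + 1.92 = 2.587
Step 4: [NO₂] = 1/2.587 = 0.3866 M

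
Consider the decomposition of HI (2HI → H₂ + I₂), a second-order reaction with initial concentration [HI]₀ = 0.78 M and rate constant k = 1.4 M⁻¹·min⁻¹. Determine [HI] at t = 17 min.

0.03987 M

Step 1: For a second-order reaction: 1/[HI] = 1/[HI]₀ + kt
Step 2: 1/[HI] = 1/0.78 + 1.4 × 17
Step 3: 1/[HI] = 1.282 + 23.8 = 25.08
Step 4: [HI] = 1/25.08 = 0.03987 M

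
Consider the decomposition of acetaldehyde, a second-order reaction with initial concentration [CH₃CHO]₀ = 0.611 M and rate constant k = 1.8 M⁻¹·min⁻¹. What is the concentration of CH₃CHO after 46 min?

0.01184 M

Step 1: For a second-order reaction: 1/[CH₃CHO] = 1/[CH₃CHO]₀ + kt
Step 2: 1/[CH₃CHO] = 1/0.611 + 1.8 × 46
Step 3: 1/[CH₃CHO] = 1.637 + 82.8 = 84.44
Step 4: [CH₃CHO] = 1/84.44 = 0.01184 M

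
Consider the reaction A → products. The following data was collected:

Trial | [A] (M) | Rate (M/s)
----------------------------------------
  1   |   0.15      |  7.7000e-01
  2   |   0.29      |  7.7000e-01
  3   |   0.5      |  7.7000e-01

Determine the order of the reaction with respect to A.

zeroth order (0)

Step 1: Compare trials - when concentration changes, rate stays constant.
Step 2: rate₂/rate₁ = 7.7000e-01/7.7000e-01 = 1
Step 3: [A]₂/[A]₁ = 0.29/0.15 = 1.933
Step 4: Since rate ratio ≈ (conc ratio)^0, the reaction is zeroth order.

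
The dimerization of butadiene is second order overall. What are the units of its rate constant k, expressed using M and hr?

M⁻¹·hr⁻¹

Step 1: For overall order n, rate = k × (concentration)^n.
Step 2: Rate has units M·hr⁻¹; concentration term has units M^2.
Step 3: k = rate / (concentration)^n, so units of k = M^(1-2)·hr⁻¹ = M⁻¹·hr⁻¹.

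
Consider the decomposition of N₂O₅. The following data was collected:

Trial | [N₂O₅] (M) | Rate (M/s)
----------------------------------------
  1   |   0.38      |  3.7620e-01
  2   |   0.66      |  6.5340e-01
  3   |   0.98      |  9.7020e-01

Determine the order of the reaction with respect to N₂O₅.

first order (1)

Step 1: Compare trials to find order n where rate₂/rate₁ = ([N₂O₅]₂/[N₂O₅]₁)^n
Step 2: rate₂/rate₁ = 6.5340e-01/3.7620e-01 = 1.737
Step 3: [N₂O₅]₂/[N₂O₅]₁ = 0.66/0.38 = 1.737
Step 4: n = ln(1.737)/ln(1.737) = 1.00 ≈ 1
Step 5: The reaction is first order in N₂O₅.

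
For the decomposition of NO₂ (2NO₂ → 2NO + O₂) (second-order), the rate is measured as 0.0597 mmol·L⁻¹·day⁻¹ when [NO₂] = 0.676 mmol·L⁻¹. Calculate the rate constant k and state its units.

0.1306 (mmol·L⁻¹)⁻¹·day⁻¹

Step 1: rate = k[NO₂]^2, so k = rate / [NO₂]^2.
Step 2: k = 0.0597 / (0.676)^2 = 0.0597 / 0.457.
Step 3: k = 0.1306 (mmol·L⁻¹)⁻¹·day⁻¹.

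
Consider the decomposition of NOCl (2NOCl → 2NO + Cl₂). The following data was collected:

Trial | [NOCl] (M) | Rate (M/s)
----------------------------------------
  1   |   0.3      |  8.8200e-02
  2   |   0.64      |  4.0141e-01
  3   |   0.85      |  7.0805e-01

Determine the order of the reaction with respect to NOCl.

second order (2)

Step 1: Compare trials to find order n where rate₂/rate₁ = ([NOCl]₂/[NOCl]₁)^n
Step 2: rate₂/rate₁ = 4.0141e-01/8.8200e-02 = 4.551
Step 3: [NOCl]₂/[NOCl]₁ = 0.64/0.3 = 2.133
Step 4: n = ln(4.551)/ln(2.133) = 2.00 ≈ 2
Step 5: The reaction is second order in NOCl.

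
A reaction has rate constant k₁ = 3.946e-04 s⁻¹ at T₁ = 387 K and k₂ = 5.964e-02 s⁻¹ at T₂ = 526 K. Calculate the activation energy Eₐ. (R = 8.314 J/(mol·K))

61.1 kJ/mol

Step 1: Use the two-temperature Arrhenius form: ln(k₂/k₁) = -Eₐ/R × (1/T₂ - 1/T₁)
Step 2: ln(k₂/k₁) = ln(5.964e-02/3.946e-04) = ln(151.14) = 5.01821
Step 3: 1/T₂ - 1/T₁ = 1/526 - 1/387 = -6.828386e-04 K⁻¹
Step 4: Eₐ = -R × ln(k₂/k₁) / (1/T₂ - 1/T₁) = -8.314 × 5.01821 / -6.828386e-04
Step 5: Eₐ = 6.1100e+04 J/mol = 61.1 kJ/mol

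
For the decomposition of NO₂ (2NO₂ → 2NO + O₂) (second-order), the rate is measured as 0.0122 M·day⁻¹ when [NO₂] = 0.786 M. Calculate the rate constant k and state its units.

0.01975 M⁻¹·day⁻¹

Step 1: rate = k[NO₂]^2, so k = rate / [NO₂]^2.
Step 2: k = 0.0122 / (0.786)^2 = 0.0122 / 0.6178.
Step 3: k = 0.01975 M⁻¹·day⁻¹.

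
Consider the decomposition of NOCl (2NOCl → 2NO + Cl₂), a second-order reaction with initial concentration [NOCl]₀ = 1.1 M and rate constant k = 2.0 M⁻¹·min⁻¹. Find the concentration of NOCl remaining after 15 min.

0.03235 M

Step 1: For a second-order reaction: 1/[NOCl] = 1/[NOCl]₀ + kt
Step 2: 1/[NOCl] = 1/1.1 + 2.0 × 15
Step 3: 1/[NOCl] = 0.9091 + 30 = 30.91
Step 4: [NOCl] = 1/30.91 = 0.03235 M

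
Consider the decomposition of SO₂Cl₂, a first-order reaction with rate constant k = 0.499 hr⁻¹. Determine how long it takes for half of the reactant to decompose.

1.389 hr

Step 1: For a first-order reaction, t₁/₂ = ln(2)/k
Step 2: t₁/₂ = ln(2)/0.499
Step 3: t₁/₂ = 0.6931/0.499 = 1.389 hr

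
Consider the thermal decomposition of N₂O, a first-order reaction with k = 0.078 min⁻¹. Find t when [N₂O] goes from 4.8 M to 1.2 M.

17.77 min

Step 1: For first-order: t = ln([N₂O]₀/[N₂O])/k
Step 2: t = ln(4.8/1.2)/0.078
Step 3: t = ln(4)/0.078
Step 4: t = 1.386/0.078 = 17.77 min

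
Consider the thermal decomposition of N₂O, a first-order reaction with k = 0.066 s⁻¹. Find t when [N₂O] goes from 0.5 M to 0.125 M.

21 s

Step 1: For first-order: t = ln([N₂O]₀/[N₂O])/k
Step 2: t = ln(0.5/0.125)/0.066
Step 3: t = ln(4)/0.066
Step 4: t = 1.386/0.066 = 21 s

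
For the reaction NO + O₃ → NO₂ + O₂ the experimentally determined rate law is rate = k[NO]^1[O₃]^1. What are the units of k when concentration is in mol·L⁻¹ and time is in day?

(mol·L⁻¹)⁻¹·day⁻¹

Step 1: Overall order = 1 + 1 = 2.
Step 2: rate has units mol·L⁻¹·day⁻¹; [NO]^1[O₃]^1 has units (mol·L⁻¹)^2.
Step 3: k = rate/([NO]^1[O₃]^1), so units of k = (mol·L⁻¹)^(1-2)·day⁻¹ = (mol·L⁻¹)⁻¹·day⁻¹.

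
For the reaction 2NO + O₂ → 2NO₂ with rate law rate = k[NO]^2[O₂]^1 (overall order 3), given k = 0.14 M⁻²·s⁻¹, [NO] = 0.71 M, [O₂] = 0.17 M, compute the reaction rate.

0.012 M/s

Step 1: The rate law is rate = k[NO]^2[O₂]^1, overall order = 2+1 = 3
Step 2: Substitute values: rate = 0.14 × (0.71)^2 × (0.17)^1
Step 3: rate = 0.14 × 0.5041 × 0.17 = 0.0119976 M/s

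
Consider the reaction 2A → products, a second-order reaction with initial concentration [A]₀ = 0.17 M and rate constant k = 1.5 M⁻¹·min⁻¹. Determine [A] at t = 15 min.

0.03523 M

Step 1: For a second-order reaction: 1/[A] = 1/[A]₀ + kt
Step 2: 1/[A] = 1/0.17 + 1.5 × 15
Step 3: 1/[A] = 5.882 + 22.5 = 28.38
Step 4: [A] = 1/28.38 = 0.03523 M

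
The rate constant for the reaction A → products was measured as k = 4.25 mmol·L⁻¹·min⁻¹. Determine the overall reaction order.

zeroth order (0)

Step 1: The units of k for an nth-order reaction are (concentration)^(1-n)·(time)⁻¹.
Step 2: Here k has units mmol·L⁻¹·min⁻¹, so the concentration exponent is 1.
Step 3: 1 - n = 1 ⇒ n = 0. The reaction is zeroth order.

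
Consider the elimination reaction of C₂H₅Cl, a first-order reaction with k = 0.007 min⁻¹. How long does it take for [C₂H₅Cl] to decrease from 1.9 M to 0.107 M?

411 min

Step 1: For first-order: t = ln([C₂H₅Cl]₀/[C₂H₅Cl])/k
Step 2: t = ln(1.9/0.107)/0.007
Step 3: t = ln(17.76)/0.007
Step 4: t = 2.877/0.007 = 411 min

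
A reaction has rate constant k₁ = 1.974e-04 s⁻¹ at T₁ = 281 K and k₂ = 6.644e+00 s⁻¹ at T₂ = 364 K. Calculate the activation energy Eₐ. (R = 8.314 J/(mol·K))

106.8 kJ/mol

Step 1: Use the two-temperature Arrhenius form: ln(k₂/k₁) = -Eₐ/R × (1/T₂ - 1/T₁)
Step 2: ln(k₂/k₁) = ln(6.644e+00/1.974e-04) = ln(33657.5) = 10.424
Step 3: 1/T₂ - 1/T₁ = 1/364 - 1/281 = -8.114661e-04 K⁻¹
Step 4: Eₐ = -R × ln(k₂/k₁) / (1/T₂ - 1/T₁) = -8.314 × 10.424 / -8.114661e-04
Step 5: Eₐ = 1.0680e+05 J/mol = 106.8 kJ/mol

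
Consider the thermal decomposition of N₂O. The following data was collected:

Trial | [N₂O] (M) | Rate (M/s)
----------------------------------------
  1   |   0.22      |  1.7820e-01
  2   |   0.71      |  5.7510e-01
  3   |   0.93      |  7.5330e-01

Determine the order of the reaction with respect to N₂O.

first order (1)

Step 1: Compare trials to find order n where rate₂/rate₁ = ([N₂O]₂/[N₂O]₁)^n
Step 2: rate₂/rate₁ = 5.7510e-01/1.7820e-01 = 3.227
Step 3: [N₂O]₂/[N₂O]₁ = 0.71/0.22 = 3.227
Step 4: n = ln(3.227)/ln(3.227) = 1.00 ≈ 1
Step 5: The reaction is first order in N₂O.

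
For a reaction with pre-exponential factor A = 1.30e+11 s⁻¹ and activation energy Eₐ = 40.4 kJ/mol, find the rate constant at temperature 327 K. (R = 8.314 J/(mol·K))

4.57e+04 s⁻¹

Step 1: Use the Arrhenius equation: k = A × exp(-Eₐ/RT)
Step 2: Convert Eₐ to J/mol: 40.4 kJ/mol = 40400 J/mol
Step 3: Calculate the exponent: -Eₐ/(RT) = -40400/(8.314 × 327) = -14.86016
Step 4: k = 1.30e+11 × exp(-14.86016)
Step 5: k = 1.30e+11 × 3.51815e-07 = 4.5736e+04 s⁻¹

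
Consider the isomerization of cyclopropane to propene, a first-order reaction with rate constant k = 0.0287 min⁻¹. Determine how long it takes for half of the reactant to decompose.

24.15 min

Step 1: For a first-order reaction, t₁/₂ = ln(2)/k
Step 2: t₁/₂ = ln(2)/0.0287
Step 3: t₁/₂ = 0.6931/0.0287 = 24.15 min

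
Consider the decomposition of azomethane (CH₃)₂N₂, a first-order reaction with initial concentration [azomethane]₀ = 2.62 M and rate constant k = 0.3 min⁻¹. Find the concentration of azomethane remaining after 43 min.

6.545e-06 M

Step 1: For a first-order reaction: [azomethane] = [azomethane]₀ × e^(-kt)
Step 2: [azomethane] = 2.62 × e^(-0.3 × 43)
Step 3: [azomethane] = 2.62 × e^(-12.9)
Step 4: [azomethane] = 2.62 × 2.49805e-06 = 6.545e-06 M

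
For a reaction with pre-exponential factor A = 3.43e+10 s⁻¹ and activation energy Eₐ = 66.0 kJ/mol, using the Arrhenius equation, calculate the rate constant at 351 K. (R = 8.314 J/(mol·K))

5.16e+00 s⁻¹

Step 1: Use the Arrhenius equation: k = A × exp(-Eₐ/RT)
Step 2: Convert Eₐ to J/mol: 66.0 kJ/mol = 66000 J/mol
Step 3: Calculate the exponent: -Eₐ/(RT) = -66000/(8.314 × 351) = -22.61657
Step 4: k = 3.43e+10 × exp(-22.61657)
Step 5: k = 3.43e+10 × 1.50573e-10 = 5.1647e+00 s⁻¹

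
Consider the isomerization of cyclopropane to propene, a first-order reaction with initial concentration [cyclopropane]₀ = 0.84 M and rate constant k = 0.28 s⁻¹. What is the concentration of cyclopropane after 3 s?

0.3626 M

Step 1: For a first-order reaction: [cyclopropane] = [cyclopropane]₀ × e^(-kt)
Step 2: [cyclopropane] = 0.84 × e^(-0.28 × 3)
Step 3: [cyclopropane] = 0.84 × e^(-0.84)
Step 4: [cyclopropane] = 0.84 × 0.431711 = 0.3626 M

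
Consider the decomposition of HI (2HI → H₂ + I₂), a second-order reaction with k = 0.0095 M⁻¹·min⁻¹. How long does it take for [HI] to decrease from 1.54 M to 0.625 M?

100.1 min

Step 1: For second-order: t = (1/[HI] - 1/[HI]₀)/k
Step 2: t = (1/0.625 - 1/1.54)/0.0095
Step 3: t = (1.6 - 0.6494)/0.0095
Step 4: t = 0.9506/0.0095 = 100.1 min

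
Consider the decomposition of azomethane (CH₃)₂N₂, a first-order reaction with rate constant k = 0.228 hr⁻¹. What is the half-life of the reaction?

3.04 hr

Step 1: For a first-order reaction, t₁/₂ = ln(2)/k
Step 2: t₁/₂ = ln(2)/0.228
Step 3: t₁/₂ = 0.6931/0.228 = 3.04 hr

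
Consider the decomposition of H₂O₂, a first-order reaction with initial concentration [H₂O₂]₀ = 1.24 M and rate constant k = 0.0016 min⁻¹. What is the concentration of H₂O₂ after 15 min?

1.211 M

Step 1: For a first-order reaction: [H₂O₂] = [H₂O₂]₀ × e^(-kt)
Step 2: [H₂O₂] = 1.24 × e^(-0.0016 × 15)
Step 3: [H₂O₂] = 1.24 × e^(-0.024)
Step 4: [H₂O₂] = 1.24 × 0.976286 = 1.211 M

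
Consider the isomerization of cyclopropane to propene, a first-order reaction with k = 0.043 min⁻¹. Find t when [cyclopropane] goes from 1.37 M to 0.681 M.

16.26 min

Step 1: For first-order: t = ln([cyclopropane]₀/[cyclopropane])/k
Step 2: t = ln(1.37/0.681)/0.043
Step 3: t = ln(2.012)/0.043
Step 4: t = 0.699/0.043 = 16.26 min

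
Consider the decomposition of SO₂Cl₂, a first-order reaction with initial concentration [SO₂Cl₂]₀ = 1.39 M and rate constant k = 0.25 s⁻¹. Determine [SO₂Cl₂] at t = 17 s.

0.01983 M

Step 1: For a first-order reaction: [SO₂Cl₂] = [SO₂Cl₂]₀ × e^(-kt)
Step 2: [SO₂Cl₂] = 1.39 × e^(-0.25 × 17)
Step 3: [SO₂Cl₂] = 1.39 × e^(-4.25)
Step 4: [SO₂Cl₂] = 1.39 × 0.0142642 = 0.01983 M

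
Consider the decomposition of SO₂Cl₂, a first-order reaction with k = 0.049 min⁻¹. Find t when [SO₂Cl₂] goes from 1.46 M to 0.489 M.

22.32 min

Step 1: For first-order: t = ln([SO₂Cl₂]₀/[SO₂Cl₂])/k
Step 2: t = ln(1.46/0.489)/0.049
Step 3: t = ln(2.986)/0.049
Step 4: t = 1.094/0.049 = 22.32 min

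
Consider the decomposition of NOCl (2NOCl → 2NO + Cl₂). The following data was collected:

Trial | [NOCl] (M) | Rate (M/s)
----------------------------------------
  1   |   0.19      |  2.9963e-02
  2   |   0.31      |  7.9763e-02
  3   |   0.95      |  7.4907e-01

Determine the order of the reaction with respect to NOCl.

second order (2)

Step 1: Compare trials to find order n where rate₂/rate₁ = ([NOCl]₂/[NOCl]₁)^n
Step 2: rate₂/rate₁ = 7.9763e-02/2.9963e-02 = 2.662
Step 3: [NOCl]₂/[NOCl]₁ = 0.31/0.19 = 1.632
Step 4: n = ln(2.662)/ln(1.632) = 2.00 ≈ 2
Step 5: The reaction is second order in NOCl.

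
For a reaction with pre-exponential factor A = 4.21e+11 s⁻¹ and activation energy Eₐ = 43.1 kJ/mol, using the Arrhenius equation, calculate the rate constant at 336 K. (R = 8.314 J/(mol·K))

8.39e+04 s⁻¹

Step 1: Use the Arrhenius equation: k = A × exp(-Eₐ/RT)
Step 2: Convert Eₐ to J/mol: 43.1 kJ/mol = 43100 J/mol
Step 3: Calculate the exponent: -Eₐ/(RT) = -43100/(8.314 × 336) = -15.42865
Step 4: k = 4.21e+11 × exp(-15.42865)
Step 5: k = 4.21e+11 × 1.99261e-07 = 8.3889e+04 s⁻¹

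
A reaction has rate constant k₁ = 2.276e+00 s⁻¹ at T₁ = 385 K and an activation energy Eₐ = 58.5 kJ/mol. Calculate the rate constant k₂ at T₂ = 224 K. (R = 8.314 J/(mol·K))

4.490e-06 s⁻¹

Step 1: Use the two-temperature Arrhenius form: ln(k₂/k₁) = -Eₐ/R × (1/T₂ - 1/T₁)
Step 2: Convert Eₐ to J/mol: 58.5 kJ/mol = 58500 J/mol
Step 3: 1/T₂ - 1/T₁ = 1/224 - 1/385 = 1.866883e-03 K⁻¹
Step 4: ln(k₂/k₁) = -58500/8.314 × 1.866883e-03 = -13.13599
Step 5: k₂ = k₁ × exp(-13.13599) = 2.276e+00 × 1.97293e-06 = 4.490e-06 s⁻¹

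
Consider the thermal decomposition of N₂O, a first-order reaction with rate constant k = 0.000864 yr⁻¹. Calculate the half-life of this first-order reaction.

802.3 yr

Step 1: For a first-order reaction, t₁/₂ = ln(2)/k
Step 2: t₁/₂ = ln(2)/0.000864
Step 3: t₁/₂ = 0.6931/0.000864 = 802.3 yr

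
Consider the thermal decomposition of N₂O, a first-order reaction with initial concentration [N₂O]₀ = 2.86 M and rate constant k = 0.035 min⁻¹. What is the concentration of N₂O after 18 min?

1.523 M

Step 1: For a first-order reaction: [N₂O] = [N₂O]₀ × e^(-kt)
Step 2: [N₂O] = 2.86 × e^(-0.035 × 18)
Step 3: [N₂O] = 2.86 × e^(-0.63)
Step 4: [N₂O] = 2.86 × 0.532592 = 1.523 M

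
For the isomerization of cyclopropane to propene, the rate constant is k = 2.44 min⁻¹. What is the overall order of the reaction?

first order (1)

Step 1: The units of k for an nth-order reaction are (concentration)^(1-n)·(time)⁻¹.
Step 2: Here k has units min⁻¹, so the concentration exponent is 0.
Step 3: 1 - n = 0 ⇒ n = 1. The reaction is first order.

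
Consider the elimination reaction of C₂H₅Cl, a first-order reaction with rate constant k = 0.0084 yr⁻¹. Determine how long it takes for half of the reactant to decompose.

82.52 yr

Step 1: For a first-order reaction, t₁/₂ = ln(2)/k
Step 2: t₁/₂ = ln(2)/0.0084
Step 3: t₁/₂ = 0.6931/0.0084 = 82.52 yr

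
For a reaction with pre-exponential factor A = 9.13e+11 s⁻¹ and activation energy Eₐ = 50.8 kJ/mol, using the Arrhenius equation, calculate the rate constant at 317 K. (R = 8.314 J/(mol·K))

3.89e+03 s⁻¹

Step 1: Use the Arrhenius equation: k = A × exp(-Eₐ/RT)
Step 2: Convert Eₐ to J/mol: 50.8 kJ/mol = 50800 J/mol
Step 3: Calculate the exponent: -Eₐ/(RT) = -50800/(8.314 × 317) = -19.27500
Step 4: k = 9.13e+11 × exp(-19.27500)
Step 5: k = 9.13e+11 × 4.25573e-09 = 3.8855e+03 s⁻¹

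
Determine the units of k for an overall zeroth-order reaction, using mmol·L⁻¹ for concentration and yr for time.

mmol·L⁻¹·yr⁻¹

Step 1: For overall order n, rate = k × (concentration)^n.
Step 2: Rate has units mmol·L⁻¹·yr⁻¹; concentration term has units (mmol·L⁻¹)^0.
Step 3: k = rate / (concentration)^n, so units of k = (mmol·L⁻¹)^(1-0)·yr⁻¹ = mmol·L⁻¹·yr⁻¹.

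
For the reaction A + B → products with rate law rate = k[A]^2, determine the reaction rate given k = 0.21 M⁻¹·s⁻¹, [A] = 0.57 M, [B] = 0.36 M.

0.06823 M/s

Step 1: The rate law is rate = k[A]^2
Step 2: Note that the rate does not depend on [B] (zero order in B).
Step 3: rate = 0.21 × (0.57)^2 = 0.068229 M/s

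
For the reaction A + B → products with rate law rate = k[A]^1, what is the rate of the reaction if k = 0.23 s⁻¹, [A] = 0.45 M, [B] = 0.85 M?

0.1035 M/s

Step 1: The rate law is rate = k[A]^1
Step 2: Note that the rate does not depend on [B] (zero order in B).
Step 3: rate = 0.23 × (0.45)^1 = 0.1035 M/s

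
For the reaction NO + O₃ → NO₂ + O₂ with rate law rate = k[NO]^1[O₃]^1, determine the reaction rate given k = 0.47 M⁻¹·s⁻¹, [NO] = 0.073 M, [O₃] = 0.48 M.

0.01647 M/s

Step 1: The rate law is rate = k[NO]^1[O₃]^1
Step 2: Substitute: rate = 0.47 × (0.073)^1 × (0.48)^1
Step 3: rate = 0.47 × 0.073 × 0.48 = 0.0164688 M/s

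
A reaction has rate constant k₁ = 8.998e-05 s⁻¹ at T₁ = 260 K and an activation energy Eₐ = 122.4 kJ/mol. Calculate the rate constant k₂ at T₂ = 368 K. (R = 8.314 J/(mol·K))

1.483e+03 s⁻¹

Step 1: Use the two-temperature Arrhenius form: ln(k₂/k₁) = -Eₐ/R × (1/T₂ - 1/T₁)
Step 2: Convert Eₐ to J/mol: 122.4 kJ/mol = 122400 J/mol
Step 3: 1/T₂ - 1/T₁ = 1/368 - 1/260 = -1.128763e-03 K⁻¹
Step 4: ln(k₂/k₁) = -122400/8.314 × -1.128763e-03 = 16.61782
Step 5: k₂ = k₁ × exp(16.61782) = 8.998e-05 × 1.64827e+07 = 1.483e+03 s⁻¹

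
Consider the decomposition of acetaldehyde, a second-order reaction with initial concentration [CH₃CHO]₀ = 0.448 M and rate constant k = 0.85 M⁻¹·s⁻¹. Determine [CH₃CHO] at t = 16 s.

0.06316 M

Step 1: For a second-order reaction: 1/[CH₃CHO] = 1/[CH₃CHO]₀ + kt
Step 2: 1/[CH₃CHO] = 1/0.448 + 0.85 × 16
Step 3: 1/[CH₃CHO] = 2.232 + 13.6 = 15.83
Step 4: [CH₃CHO] = 1/15.83 = 0.06316 M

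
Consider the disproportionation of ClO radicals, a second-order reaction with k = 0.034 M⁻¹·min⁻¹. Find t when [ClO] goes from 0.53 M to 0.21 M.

84.56 min

Step 1: For second-order: t = (1/[ClO] - 1/[ClO]₀)/k
Step 2: t = (1/0.21 - 1/0.53)/0.034
Step 3: t = (4.762 - 1.887)/0.034
Step 4: t = 2.875/0.034 = 84.56 min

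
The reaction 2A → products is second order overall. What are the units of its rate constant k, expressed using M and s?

M⁻¹·s⁻¹

Step 1: For overall order n, rate = k × (concentration)^n.
Step 2: Rate has units M·s⁻¹; concentration term has units M^2.
Step 3: k = rate / (concentration)^n, so units of k = M^(1-2)·s⁻¹ = M⁻¹·s⁻¹.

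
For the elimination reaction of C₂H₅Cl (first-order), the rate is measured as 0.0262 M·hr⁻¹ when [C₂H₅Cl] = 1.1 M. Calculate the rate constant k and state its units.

0.02382 hr⁻¹

Step 1: rate = k[C₂H₅Cl]^1, so k = rate / [C₂H₅Cl]^1.
Step 2: k = 0.0262 / (1.1)^1 = 0.0262 / 1.1.
Step 3: k = 0.02382 hr⁻¹.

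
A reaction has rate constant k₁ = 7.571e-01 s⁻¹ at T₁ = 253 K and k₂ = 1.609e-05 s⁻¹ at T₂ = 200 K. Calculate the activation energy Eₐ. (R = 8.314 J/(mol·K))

85.4 kJ/mol

Step 1: Use the two-temperature Arrhenius form: ln(k₂/k₁) = -Eₐ/R × (1/T₂ - 1/T₁)
Step 2: ln(k₂/k₁) = ln(1.609e-05/7.571e-01) = ln(2.12521e-05) = -10.7591
Step 3: 1/T₂ - 1/T₁ = 1/200 - 1/253 = 1.047431e-03 K⁻¹
Step 4: Eₐ = -R × ln(k₂/k₁) / (1/T₂ - 1/T₁) = -8.314 × -10.7591 / 1.047431e-03
Step 5: Eₐ = 8.5400e+04 J/mol = 85.4 kJ/mol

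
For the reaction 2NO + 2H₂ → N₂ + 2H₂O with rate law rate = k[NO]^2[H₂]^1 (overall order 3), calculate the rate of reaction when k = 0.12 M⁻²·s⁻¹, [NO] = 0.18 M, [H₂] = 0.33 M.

0.001283 M/s

Step 1: The rate law is rate = k[NO]^2[H₂]^1, overall order = 2+1 = 3
Step 2: Substitute values: rate = 0.12 × (0.18)^2 × (0.33)^1
Step 3: rate = 0.12 × 0.0324 × 0.33 = 0.00128304 M/s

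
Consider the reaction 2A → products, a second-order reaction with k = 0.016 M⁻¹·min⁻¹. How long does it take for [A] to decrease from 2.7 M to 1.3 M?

24.93 min

Step 1: For second-order: t = (1/[A] - 1/[A]₀)/k
Step 2: t = (1/1.3 - 1/2.7)/0.016
Step 3: t = (0.7692 - 0.3704)/0.016
Step 4: t = 0.3989/0.016 = 24.93 min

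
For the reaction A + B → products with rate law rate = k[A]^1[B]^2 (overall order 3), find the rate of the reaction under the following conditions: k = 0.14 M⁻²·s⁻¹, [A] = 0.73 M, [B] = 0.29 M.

0.008595 M/s

Step 1: The rate law is rate = k[A]^1[B]^2, overall order = 1+2 = 3
Step 2: Substitute values: rate = 0.14 × (0.73)^1 × (0.29)^2
Step 3: rate = 0.14 × 0.73 × 0.0841 = 0.00859502 M/s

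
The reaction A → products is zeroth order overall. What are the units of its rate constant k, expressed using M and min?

M·min⁻¹

Step 1: For overall order n, rate = k × (concentration)^n.
Step 2: Rate has units M·min⁻¹; concentration term has units M^0.
Step 3: k = rate / (concentration)^n, so units of k = M^(1-0)·min⁻¹ = M·min⁻¹.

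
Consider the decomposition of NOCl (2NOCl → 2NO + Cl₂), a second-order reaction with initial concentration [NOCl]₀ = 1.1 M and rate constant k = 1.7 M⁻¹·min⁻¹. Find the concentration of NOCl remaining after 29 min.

0.01992 M

Step 1: For a second-order reaction: 1/[NOCl] = 1/[NOCl]₀ + kt
Step 2: 1/[NOCl] = 1/1.1 + 1.7 × 29
Step 3: 1/[NOCl] = 0.9091 + 49.3 = 50.21
Step 4: [NOCl] = 1/50.21 = 0.01992 M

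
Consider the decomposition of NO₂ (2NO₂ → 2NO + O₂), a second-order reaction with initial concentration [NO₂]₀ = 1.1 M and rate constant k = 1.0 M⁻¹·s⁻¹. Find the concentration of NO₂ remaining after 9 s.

0.1009 M

Step 1: For a second-order reaction: 1/[NO₂] = 1/[NO₂]₀ + kt
Step 2: 1/[NO₂] = 1/1.1 + 1.0 × 9
Step 3: 1/[NO₂] = 0.9091 + 9 = 9.909
Step 4: [NO₂] = 1/9.909 = 0.1009 M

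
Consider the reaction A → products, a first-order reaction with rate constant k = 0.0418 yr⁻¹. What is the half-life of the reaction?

16.58 yr

Step 1: For a first-order reaction, t₁/₂ = ln(2)/k
Step 2: t₁/₂ = ln(2)/0.0418
Step 3: t₁/₂ = 0.6931/0.0418 = 16.58 yr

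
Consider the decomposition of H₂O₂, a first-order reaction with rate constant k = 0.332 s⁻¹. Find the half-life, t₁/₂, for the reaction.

2.088 s

Step 1: For a first-order reaction, t₁/₂ = ln(2)/k
Step 2: t₁/₂ = ln(2)/0.332
Step 3: t₁/₂ = 0.6931/0.332 = 2.088 s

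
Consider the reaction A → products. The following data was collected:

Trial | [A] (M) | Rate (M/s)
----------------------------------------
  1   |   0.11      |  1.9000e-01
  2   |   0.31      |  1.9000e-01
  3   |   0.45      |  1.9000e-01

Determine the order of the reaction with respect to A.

zeroth order (0)

Step 1: Compare trials - when concentration changes, rate stays constant.
Step 2: rate₂/rate₁ = 1.9000e-01/1.9000e-01 = 1
Step 3: [A]₂/[A]₁ = 0.31/0.11 = 2.818
Step 4: Since rate ratio ≈ (conc ratio)^0, the reaction is zeroth order.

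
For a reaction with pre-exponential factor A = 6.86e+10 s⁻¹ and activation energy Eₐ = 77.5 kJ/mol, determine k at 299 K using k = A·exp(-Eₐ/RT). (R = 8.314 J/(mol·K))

1.98e-03 s⁻¹

Step 1: Use the Arrhenius equation: k = A × exp(-Eₐ/RT)
Step 2: Convert Eₐ to J/mol: 77.5 kJ/mol = 77500 J/mol
Step 3: Calculate the exponent: -Eₐ/(RT) = -77500/(8.314 × 299) = -31.17601
Step 4: k = 6.86e+10 × exp(-31.17601)
Step 5: k = 6.86e+10 × 2.88689e-14 = 1.9804e-03 s⁻¹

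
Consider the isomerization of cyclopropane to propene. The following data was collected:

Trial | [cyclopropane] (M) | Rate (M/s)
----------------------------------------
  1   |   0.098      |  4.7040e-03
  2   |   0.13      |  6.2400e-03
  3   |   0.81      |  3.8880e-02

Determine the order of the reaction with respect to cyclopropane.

first order (1)

Step 1: Compare trials to find order n where rate₂/rate₁ = ([cyclopropane]₂/[cyclopropane]₁)^n
Step 2: rate₂/rate₁ = 6.2400e-03/4.7040e-03 = 1.327
Step 3: [cyclopropane]₂/[cyclopropane]₁ = 0.13/0.098 = 1.327
Step 4: n = ln(1.327)/ln(1.327) = 1.00 ≈ 1
Step 5: The reaction is first order in cyclopropane.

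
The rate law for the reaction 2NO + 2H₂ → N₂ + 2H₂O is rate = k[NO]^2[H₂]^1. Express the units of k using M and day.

M⁻²·day⁻¹

Step 1: Overall order = 2 + 1 = 3.
Step 2: rate has units M·day⁻¹; [NO]^2[H₂]^1 has units M^3.
Step 3: k = rate/([NO]^2[H₂]^1), so units of k = M^(1-3)·day⁻¹ = M⁻²·day⁻¹.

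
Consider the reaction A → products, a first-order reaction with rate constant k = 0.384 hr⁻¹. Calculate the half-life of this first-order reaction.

1.805 hr

Step 1: For a first-order reaction, t₁/₂ = ln(2)/k
Step 2: t₁/₂ = ln(2)/0.384
Step 3: t₁/₂ = 0.6931/0.384 = 1.805 hr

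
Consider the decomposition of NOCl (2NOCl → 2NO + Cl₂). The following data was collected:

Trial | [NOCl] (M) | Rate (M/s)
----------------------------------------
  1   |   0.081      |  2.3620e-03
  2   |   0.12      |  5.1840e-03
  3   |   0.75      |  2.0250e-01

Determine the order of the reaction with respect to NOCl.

second order (2)

Step 1: Compare trials to find order n where rate₂/rate₁ = ([NOCl]₂/[NOCl]₁)^n
Step 2: rate₂/rate₁ = 5.1840e-03/2.3620e-03 = 2.195
Step 3: [NOCl]₂/[NOCl]₁ = 0.12/0.081 = 1.481
Step 4: n = ln(2.195)/ln(1.481) = 2.00 ≈ 2
Step 5: The reaction is second order in NOCl.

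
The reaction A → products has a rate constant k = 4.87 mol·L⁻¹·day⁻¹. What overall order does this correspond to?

zeroth order (0)

Step 1: The units of k for an nth-order reaction are (concentration)^(1-n)·(time)⁻¹.
Step 2: Here k has units mol·L⁻¹·day⁻¹, so the concentration exponent is 1.
Step 3: 1 - n = 1 ⇒ n = 0. The reaction is zeroth order.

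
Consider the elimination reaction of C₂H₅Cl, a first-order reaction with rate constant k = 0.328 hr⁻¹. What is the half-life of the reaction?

2.113 hr

Step 1: For a first-order reaction, t₁/₂ = ln(2)/k
Step 2: t₁/₂ = ln(2)/0.328
Step 3: t₁/₂ = 0.6931/0.328 = 2.113 hr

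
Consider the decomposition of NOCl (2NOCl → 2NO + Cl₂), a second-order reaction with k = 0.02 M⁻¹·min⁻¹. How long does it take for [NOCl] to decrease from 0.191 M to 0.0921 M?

281.1 min

Step 1: For second-order: t = (1/[NOCl] - 1/[NOCl]₀)/k
Step 2: t = (1/0.0921 - 1/0.191)/0.02
Step 3: t = (10.86 - 5.236)/0.02
Step 4: t = 5.622/0.02 = 281.1 min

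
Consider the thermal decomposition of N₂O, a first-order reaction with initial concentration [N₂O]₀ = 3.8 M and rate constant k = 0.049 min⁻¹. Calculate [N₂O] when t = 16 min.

1.735 M

Step 1: For a first-order reaction: [N₂O] = [N₂O]₀ × e^(-kt)
Step 2: [N₂O] = 3.8 × e^(-0.049 × 16)
Step 3: [N₂O] = 3.8 × e^(-0.784)
Step 4: [N₂O] = 3.8 × 0.456576 = 1.735 M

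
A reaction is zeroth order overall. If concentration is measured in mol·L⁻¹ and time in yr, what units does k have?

mol·L⁻¹·yr⁻¹

Step 1: For overall order n, rate = k × (concentration)^n.
Step 2: Rate has units mol·L⁻¹·yr⁻¹; concentration term has units (mol·L⁻¹)^0.
Step 3: k = rate / (concentration)^n, so units of k = (mol·L⁻¹)^(1-0)·yr⁻¹ = mol·L⁻¹·yr⁻¹.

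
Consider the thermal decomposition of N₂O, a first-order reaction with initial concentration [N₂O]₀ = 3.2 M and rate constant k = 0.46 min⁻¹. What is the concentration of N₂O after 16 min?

0.002036 M

Step 1: For a first-order reaction: [N₂O] = [N₂O]₀ × e^(-kt)
Step 2: [N₂O] = 3.2 × e^(-0.46 × 16)
Step 3: [N₂O] = 3.2 × e^(-7.36)
Step 4: [N₂O] = 3.2 × 0.000636198 = 0.002036 M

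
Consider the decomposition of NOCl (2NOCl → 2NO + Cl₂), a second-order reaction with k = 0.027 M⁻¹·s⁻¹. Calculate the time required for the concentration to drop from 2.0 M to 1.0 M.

18.52 s

Step 1: For second-order: t = (1/[NOCl] - 1/[NOCl]₀)/k
Step 2: t = (1/1.0 - 1/2.0)/0.027
Step 3: t = (1 - 0.5)/0.027
Step 4: t = 0.5/0.027 = 18.52 s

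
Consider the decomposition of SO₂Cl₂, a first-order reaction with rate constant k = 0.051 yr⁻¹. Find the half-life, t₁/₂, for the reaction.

13.59 yr

Step 1: For a first-order reaction, t₁/₂ = ln(2)/k
Step 2: t₁/₂ = ln(2)/0.051
Step 3: t₁/₂ = 0.6931/0.051 = 13.59 yr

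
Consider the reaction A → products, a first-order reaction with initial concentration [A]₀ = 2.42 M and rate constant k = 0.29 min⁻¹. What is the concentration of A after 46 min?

3.893e-06 M

Step 1: For a first-order reaction: [A] = [A]₀ × e^(-kt)
Step 2: [A] = 2.42 × e^(-0.29 × 46)
Step 3: [A] = 2.42 × e^(-13.34)
Step 4: [A] = 2.42 × 1.60884e-06 = 3.893e-06 M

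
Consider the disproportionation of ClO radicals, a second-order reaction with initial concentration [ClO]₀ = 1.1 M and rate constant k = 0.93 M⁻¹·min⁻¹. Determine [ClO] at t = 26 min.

0.03986 M

Step 1: For a second-order reaction: 1/[ClO] = 1/[ClO]₀ + kt
Step 2: 1/[ClO] = 1/1.1 + 0.93 × 26
Step 3: 1/[ClO] = 0.9091 + 24.18 = 25.09
Step 4: [ClO] = 1/25.09 = 0.03986 M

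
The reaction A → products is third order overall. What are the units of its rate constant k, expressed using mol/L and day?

(mol/L)⁻²·day⁻¹

Step 1: For overall order n, rate = k × (concentration)^n.
Step 2: Rate has units mol/L·day⁻¹; concentration term has units (mol/L)^3.
Step 3: k = rate / (concentration)^n, so units of k = (mol/L)^(1-3)·day⁻¹ = (mol/L)⁻²·day⁻¹.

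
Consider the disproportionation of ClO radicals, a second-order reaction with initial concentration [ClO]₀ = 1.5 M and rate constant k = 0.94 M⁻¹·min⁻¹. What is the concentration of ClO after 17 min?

0.06007 M

Step 1: For a second-order reaction: 1/[ClO] = 1/[ClO]₀ + kt
Step 2: 1/[ClO] = 1/1.5 + 0.94 × 17
Step 3: 1/[ClO] = 0.6667 + 15.98 = 16.65
Step 4: [ClO] = 1/16.65 = 0.06007 M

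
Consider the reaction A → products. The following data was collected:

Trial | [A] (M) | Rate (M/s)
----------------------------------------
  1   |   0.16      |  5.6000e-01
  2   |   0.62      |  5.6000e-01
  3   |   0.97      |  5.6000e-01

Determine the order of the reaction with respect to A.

zeroth order (0)

Step 1: Compare trials - when concentration changes, rate stays constant.
Step 2: rate₂/rate₁ = 5.6000e-01/5.6000e-01 = 1
Step 3: [A]₂/[A]₁ = 0.62/0.16 = 3.875
Step 4: Since rate ratio ≈ (conc ratio)^0, the reaction is zeroth order.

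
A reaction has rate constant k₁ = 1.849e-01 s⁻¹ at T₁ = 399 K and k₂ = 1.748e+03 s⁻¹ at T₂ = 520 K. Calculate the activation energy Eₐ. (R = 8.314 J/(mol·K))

130.5 kJ/mol

Step 1: Use the two-temperature Arrhenius form: ln(k₂/k₁) = -Eₐ/R × (1/T₂ - 1/T₁)
Step 2: ln(k₂/k₁) = ln(1.748e+03/1.849e-01) = ln(9453.76) = 9.15417
Step 3: 1/T₂ - 1/T₁ = 1/520 - 1/399 = -5.831887e-04 K⁻¹
Step 4: Eₐ = -R × ln(k₂/k₁) / (1/T₂ - 1/T₁) = -8.314 × 9.15417 / -5.831887e-04
Step 5: Eₐ = 1.3050e+05 J/mol = 130.5 kJ/mol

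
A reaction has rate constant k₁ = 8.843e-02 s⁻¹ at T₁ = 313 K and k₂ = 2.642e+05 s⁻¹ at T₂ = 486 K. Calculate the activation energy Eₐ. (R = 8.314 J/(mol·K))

109.0 kJ/mol

Step 1: Use the two-temperature Arrhenius form: ln(k₂/k₁) = -Eₐ/R × (1/T₂ - 1/T₁)
Step 2: ln(k₂/k₁) = ln(2.642e+05/8.843e-02) = ln(2.98767e+06) = 14.91
Step 3: 1/T₂ - 1/T₁ = 1/486 - 1/313 = -1.137275e-03 K⁻¹
Step 4: Eₐ = -R × ln(k₂/k₁) / (1/T₂ - 1/T₁) = -8.314 × 14.91 / -1.137275e-03
Step 5: Eₐ = 1.0900e+05 J/mol = 109.0 kJ/mol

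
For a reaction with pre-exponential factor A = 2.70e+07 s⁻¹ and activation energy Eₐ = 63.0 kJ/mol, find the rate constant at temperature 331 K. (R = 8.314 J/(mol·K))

3.08e-03 s⁻¹

Step 1: Use the Arrhenius equation: k = A × exp(-Eₐ/RT)
Step 2: Convert Eₐ to J/mol: 63.0 kJ/mol = 63000 J/mol
Step 3: Calculate the exponent: -Eₐ/(RT) = -63000/(8.314 × 331) = -22.89299
Step 4: k = 2.70e+07 × exp(-22.89299)
Step 5: k = 2.70e+07 × 1.14209e-10 = 3.0836e-03 s⁻¹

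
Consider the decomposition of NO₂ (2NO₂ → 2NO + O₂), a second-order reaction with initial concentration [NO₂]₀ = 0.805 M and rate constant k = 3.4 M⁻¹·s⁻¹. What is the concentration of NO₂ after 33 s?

0.008815 M

Step 1: For a second-order reaction: 1/[NO₂] = 1/[NO₂]₀ + kt
Step 2: 1/[NO₂] = 1/0.805 + 3.4 × 33
Step 3: 1/[NO₂] = 1.242 + 112.2 = 113.4
Step 4: [NO₂] = 1/113.4 = 0.008815 M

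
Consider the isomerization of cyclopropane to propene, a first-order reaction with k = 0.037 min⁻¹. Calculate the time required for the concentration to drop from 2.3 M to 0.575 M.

37.47 min

Step 1: For first-order: t = ln([cyclopropane]₀/[cyclopropane])/k
Step 2: t = ln(2.3/0.575)/0.037
Step 3: t = ln(4)/0.037
Step 4: t = 1.386/0.037 = 37.47 min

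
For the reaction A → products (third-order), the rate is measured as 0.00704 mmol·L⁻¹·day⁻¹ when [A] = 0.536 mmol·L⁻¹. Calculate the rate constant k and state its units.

0.04572 (mmol·L⁻¹)⁻²·day⁻¹

Step 1: rate = k[A]^3, so k = rate / [A]^3.
Step 2: k = 0.00704 / (0.536)^3 = 0.00704 / 0.154.
Step 3: k = 0.04572 (mmol·L⁻¹)⁻²·day⁻¹.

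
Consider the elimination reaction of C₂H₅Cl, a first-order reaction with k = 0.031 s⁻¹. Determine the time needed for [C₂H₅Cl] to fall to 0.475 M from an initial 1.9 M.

44.72 s

Step 1: For first-order: t = ln([C₂H₅Cl]₀/[C₂H₅Cl])/k
Step 2: t = ln(1.9/0.475)/0.031
Step 3: t = ln(4)/0.031
Step 4: t = 1.386/0.031 = 44.72 s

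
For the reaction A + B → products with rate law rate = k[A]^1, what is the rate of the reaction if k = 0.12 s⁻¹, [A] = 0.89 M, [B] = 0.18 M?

0.1068 M/s

Step 1: The rate law is rate = k[A]^1
Step 2: Note that the rate does not depend on [B] (zero order in B).
Step 3: rate = 0.12 × (0.89)^1 = 0.1068 M/s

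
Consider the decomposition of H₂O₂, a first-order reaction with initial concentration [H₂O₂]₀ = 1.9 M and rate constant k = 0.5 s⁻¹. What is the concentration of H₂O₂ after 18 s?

0.0002345 M

Step 1: For a first-order reaction: [H₂O₂] = [H₂O₂]₀ × e^(-kt)
Step 2: [H₂O₂] = 1.9 × e^(-0.5 × 18)
Step 3: [H₂O₂] = 1.9 × e^(-9)
Step 4: [H₂O₂] = 1.9 × 0.00012341 = 0.0002345 M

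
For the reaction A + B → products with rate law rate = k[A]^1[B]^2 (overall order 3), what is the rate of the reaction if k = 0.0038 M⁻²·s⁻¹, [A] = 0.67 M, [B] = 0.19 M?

9.191e-05 M/s

Step 1: The rate law is rate = k[A]^1[B]^2, overall order = 1+2 = 3
Step 2: Substitute values: rate = 0.0038 × (0.67)^1 × (0.19)^2
Step 3: rate = 0.0038 × 0.67 × 0.0361 = 9.19106e-05 M/s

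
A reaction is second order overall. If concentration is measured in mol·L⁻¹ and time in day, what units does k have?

(mol·L⁻¹)⁻¹·day⁻¹

Step 1: For overall order n, rate = k × (concentration)^n.
Step 2: Rate has units mol·L⁻¹·day⁻¹; concentration term has units (mol·L⁻¹)^2.
Step 3: k = rate / (concentration)^n, so units of k = (mol·L⁻¹)^(1-2)·day⁻¹ = (mol·L⁻¹)⁻¹·day⁻¹.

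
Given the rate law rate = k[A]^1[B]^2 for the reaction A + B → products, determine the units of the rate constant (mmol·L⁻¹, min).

(mmol·L⁻¹)⁻²·min⁻¹

Step 1: Overall order = 1 + 2 = 3.
Step 2: rate has units mmol·L⁻¹·min⁻¹; [A]^1[B]^2 has units (mmol·L⁻¹)^3.
Step 3: k = rate/([A]^1[B]^2), so units of k = (mmol·L⁻¹)^(1-3)·min⁻¹ = (mmol·L⁻¹)⁻²·min⁻¹.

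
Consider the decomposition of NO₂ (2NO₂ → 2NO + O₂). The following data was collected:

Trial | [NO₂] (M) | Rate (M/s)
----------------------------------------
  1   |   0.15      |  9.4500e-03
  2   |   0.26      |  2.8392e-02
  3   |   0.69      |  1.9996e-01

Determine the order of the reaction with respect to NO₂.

second order (2)

Step 1: Compare trials to find order n where rate₂/rate₁ = ([NO₂]₂/[NO₂]₁)^n
Step 2: rate₂/rate₁ = 2.8392e-02/9.4500e-03 = 3.004
Step 3: [NO₂]₂/[NO₂]₁ = 0.26/0.15 = 1.733
Step 4: n = ln(3.004)/ln(1.733) = 2.00 ≈ 2
Step 5: The reaction is second order in NO₂.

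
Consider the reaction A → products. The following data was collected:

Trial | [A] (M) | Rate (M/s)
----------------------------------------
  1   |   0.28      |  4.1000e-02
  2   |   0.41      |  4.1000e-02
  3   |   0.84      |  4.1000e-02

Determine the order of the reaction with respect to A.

zeroth order (0)

Step 1: Compare trials - when concentration changes, rate stays constant.
Step 2: rate₂/rate₁ = 4.1000e-02/4.1000e-02 = 1
Step 3: [A]₂/[A]₁ = 0.41/0.28 = 1.464
Step 4: Since rate ratio ≈ (conc ratio)^0, the reaction is zeroth order.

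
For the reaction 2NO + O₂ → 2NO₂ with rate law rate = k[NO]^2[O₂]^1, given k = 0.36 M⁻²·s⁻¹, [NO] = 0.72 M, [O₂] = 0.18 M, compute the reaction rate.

0.03359 M/s

Step 1: The rate law is rate = k[NO]^2[O₂]^1
Step 2: Substitute: rate = 0.36 × (0.72)^2 × (0.18)^1
Step 3: rate = 0.36 × 0.5184 × 0.18 = 0.0335923 M/s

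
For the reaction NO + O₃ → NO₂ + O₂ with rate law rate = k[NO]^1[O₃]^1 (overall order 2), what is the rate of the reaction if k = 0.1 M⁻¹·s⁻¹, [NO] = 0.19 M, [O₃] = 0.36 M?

0.00684 M/s

Step 1: The rate law is rate = k[NO]^1[O₃]^1, overall order = 1+1 = 2
Step 2: Substitute values: rate = 0.1 × (0.19)^1 × (0.36)^1
Step 3: rate = 0.1 × 0.19 × 0.36 = 0.00684 M/s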